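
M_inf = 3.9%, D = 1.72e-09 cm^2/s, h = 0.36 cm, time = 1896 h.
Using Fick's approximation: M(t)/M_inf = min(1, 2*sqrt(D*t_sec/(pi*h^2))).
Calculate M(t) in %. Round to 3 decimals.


t = 6825600 s
ratio = min(1, 2*sqrt(1.72e-09*6825600/(pi*0.1296)))
= 0.339615
M(t) = 3.9 * 0.339615 = 1.324%

1.324


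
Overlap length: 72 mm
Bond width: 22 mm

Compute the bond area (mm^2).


Bond area = 72 * 22 = 1584 mm^2

1584


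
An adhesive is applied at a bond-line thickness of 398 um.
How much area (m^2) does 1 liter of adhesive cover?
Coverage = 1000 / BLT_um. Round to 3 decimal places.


Coverage = 1000 / 398 = 2.513 m^2

2.513


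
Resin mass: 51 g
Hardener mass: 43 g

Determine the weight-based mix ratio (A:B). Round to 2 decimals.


Ratio = 51 / 43 = 1.19

1.19


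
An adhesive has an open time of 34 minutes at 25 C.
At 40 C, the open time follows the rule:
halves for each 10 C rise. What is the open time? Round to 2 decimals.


Factor = 2^((40-25)/10) = 2.8284
Open time = 34 / 2.8284 = 12.02 min

12.02


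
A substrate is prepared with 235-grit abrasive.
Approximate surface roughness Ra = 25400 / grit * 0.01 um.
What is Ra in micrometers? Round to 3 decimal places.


Ra = 25400 / 235 * 0.01 = 1.081 um

1.081


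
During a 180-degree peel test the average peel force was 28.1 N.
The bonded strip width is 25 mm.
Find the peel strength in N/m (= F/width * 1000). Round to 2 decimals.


Peel strength = F/width * 1000
= 28.1 / 25 * 1000
= 1124.00 N/m

1124.00


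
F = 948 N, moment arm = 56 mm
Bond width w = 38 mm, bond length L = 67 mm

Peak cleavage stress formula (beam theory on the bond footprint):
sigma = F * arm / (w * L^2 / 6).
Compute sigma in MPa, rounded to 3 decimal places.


sigma = (948 * 56) / (38 * 4489 / 6)
= 53088 * 6 / 170582
= 318528 / 170582
= 1.867 MPa

1.867


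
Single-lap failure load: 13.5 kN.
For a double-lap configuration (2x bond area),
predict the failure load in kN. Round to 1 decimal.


Failure load = 13.5 * 2 = 27.0 kN

27.0


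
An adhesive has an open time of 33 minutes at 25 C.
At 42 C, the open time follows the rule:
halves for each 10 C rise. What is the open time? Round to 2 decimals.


Factor = 2^((42-25)/10) = 3.2490
Open time = 33 / 3.2490 = 10.16 min

10.16


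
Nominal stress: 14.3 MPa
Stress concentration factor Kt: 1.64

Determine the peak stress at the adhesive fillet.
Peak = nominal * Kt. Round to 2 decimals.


Peak stress = 14.3 * 1.64
= 23.45 MPa

23.45


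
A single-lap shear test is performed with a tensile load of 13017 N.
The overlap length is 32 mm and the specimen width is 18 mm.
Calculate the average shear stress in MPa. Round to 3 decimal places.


Shear stress = F / (overlap * width)
= 13017 / (32 * 18)
= 13017 / 576
= 22.599 MPa

22.599


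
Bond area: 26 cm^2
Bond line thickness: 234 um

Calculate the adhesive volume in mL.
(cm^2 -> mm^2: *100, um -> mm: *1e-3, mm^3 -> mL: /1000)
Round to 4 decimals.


V = 26*100 * 234*1e-3 / 1000
= 0.6084 mL

0.6084


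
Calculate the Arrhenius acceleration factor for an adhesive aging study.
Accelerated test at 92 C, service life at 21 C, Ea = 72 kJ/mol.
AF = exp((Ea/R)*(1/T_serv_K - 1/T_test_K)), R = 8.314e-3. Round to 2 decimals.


T_test = 365.15 K, T_serv = 294.15 K
Ea/R = 72 / 0.008314 = 8660.09
AF = exp(8660.09 * (1/294.15 - 1/365.15))
= 306.29

306.29


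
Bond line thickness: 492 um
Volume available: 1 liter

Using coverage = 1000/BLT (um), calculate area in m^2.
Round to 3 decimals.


1 L = 1e6 mm^3, thickness = 492 um = 0.492 mm
Area = 1e6 / 0.492 mm^2 = (1e6 / 0.492) / 1e6 m^2 = 1000 / 492 m^2
= 2.033 m^2

2.033


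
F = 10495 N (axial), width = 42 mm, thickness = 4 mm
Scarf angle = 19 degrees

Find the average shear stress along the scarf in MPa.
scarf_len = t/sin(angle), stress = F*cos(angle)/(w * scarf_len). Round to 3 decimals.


scarf_len = 4/sin(19 deg) = 12.2862
cos(19 deg) = 0.945519
stress = 10495*0.945519/(42*12.2862) = 19.230 MPa

19.230


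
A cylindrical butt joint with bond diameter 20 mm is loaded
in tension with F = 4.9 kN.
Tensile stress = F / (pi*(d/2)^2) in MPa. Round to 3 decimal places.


Area = pi * (20/2)^2 = 314.1593 mm^2
Stress = 4.9*1000 / 314.1593
= 15.597 MPa

15.597


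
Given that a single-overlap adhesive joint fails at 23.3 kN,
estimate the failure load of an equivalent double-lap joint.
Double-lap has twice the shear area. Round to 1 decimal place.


Double-lap factor = 2
Expected load = 23.3 * 2 = 46.6 kN

46.6


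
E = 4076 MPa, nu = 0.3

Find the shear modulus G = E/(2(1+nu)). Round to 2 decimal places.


G = 4076 / (2 * 1.30)
= 1567.69 MPa

1567.69


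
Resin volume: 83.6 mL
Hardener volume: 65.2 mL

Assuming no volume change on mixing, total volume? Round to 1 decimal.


V_total = 83.6 + 65.2 = 148.8 mL

148.8


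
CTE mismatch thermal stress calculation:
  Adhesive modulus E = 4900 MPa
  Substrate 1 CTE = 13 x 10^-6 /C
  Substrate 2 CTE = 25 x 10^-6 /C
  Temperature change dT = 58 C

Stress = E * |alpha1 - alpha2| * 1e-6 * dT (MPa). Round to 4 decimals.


delta_alpha = |13 - 25| = 12 x 10^-6/C
Stress = 4900 * 12e-6 * 58
= 3.4104 MPa

3.4104


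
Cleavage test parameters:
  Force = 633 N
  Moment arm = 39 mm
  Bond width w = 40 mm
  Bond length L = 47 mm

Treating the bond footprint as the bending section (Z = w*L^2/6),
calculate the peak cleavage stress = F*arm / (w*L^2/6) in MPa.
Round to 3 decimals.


M = 633 * 39 = 24687 N*mm
Z = 40 * 47^2 / 6 = 88360 / 6 mm^3
sigma = M / Z = 6 * 24687 / 88360 = 148122 / 88360
= 1.676 MPa

1.676


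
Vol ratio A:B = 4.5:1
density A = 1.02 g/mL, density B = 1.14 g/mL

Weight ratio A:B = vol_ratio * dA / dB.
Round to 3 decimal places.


Weight ratio = 4.5 * 1.02 / 1.14
= 4.026

4.026


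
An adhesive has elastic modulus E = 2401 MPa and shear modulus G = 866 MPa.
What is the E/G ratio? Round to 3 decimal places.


E/G = 2401 / 866 = 2.773

2.773


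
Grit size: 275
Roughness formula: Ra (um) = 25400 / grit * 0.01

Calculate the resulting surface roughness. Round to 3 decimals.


Ra = 25400 / 275 * 0.01
= 0.924 um

0.924


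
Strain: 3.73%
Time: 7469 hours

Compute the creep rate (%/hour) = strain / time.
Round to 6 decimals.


Creep rate = 3.73 / 7469
= 0.000499 %/h

0.000499


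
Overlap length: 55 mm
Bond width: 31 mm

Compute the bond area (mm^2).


Bond area = 55 * 31 = 1705 mm^2

1705


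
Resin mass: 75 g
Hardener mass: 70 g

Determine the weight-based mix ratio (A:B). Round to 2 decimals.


Ratio = 75 / 70 = 1.07

1.07


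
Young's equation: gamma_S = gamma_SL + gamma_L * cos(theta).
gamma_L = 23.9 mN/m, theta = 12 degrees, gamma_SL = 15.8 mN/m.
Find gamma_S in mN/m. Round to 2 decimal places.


cos(12 deg) = 0.978148
gamma_S = 15.8 + 23.9 * 0.978148
= 39.18 mN/m

39.18


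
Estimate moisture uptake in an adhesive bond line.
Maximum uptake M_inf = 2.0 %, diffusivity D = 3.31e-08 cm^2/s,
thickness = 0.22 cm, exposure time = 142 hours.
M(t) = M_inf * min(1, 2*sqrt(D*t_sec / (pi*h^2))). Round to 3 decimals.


Convert time: 142 h = 511200 s
ratio = min(1, 2*sqrt(3.31e-08*511200/(pi*0.22^2)))
= 0.667178
M(t) = 2.0 * 0.667178 = 1.334%

1.334


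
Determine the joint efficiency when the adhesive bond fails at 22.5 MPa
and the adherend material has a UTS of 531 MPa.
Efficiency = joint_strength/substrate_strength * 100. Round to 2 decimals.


Joint efficiency = 22.5 / 531 * 100
= 4.24%

4.24


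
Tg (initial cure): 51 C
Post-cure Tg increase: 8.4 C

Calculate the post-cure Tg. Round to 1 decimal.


Post-cure Tg = 51 + 8.4 = 59.4 C

59.4


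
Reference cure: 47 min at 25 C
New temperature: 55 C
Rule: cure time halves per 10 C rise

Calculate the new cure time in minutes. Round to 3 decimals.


factor = 2^((55-25)/10) = 8.0000
t_new = 47 / 8.0000 = 5.875 min

5.875


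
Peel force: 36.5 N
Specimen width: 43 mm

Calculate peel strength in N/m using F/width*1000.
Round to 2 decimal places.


Peel strength = 36.5 / 43 * 1000 = 848.84 N/m

848.84


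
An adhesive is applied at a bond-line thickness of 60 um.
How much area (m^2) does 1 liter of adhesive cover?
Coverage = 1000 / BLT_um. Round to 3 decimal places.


Coverage = 1000 / 60 = 16.667 m^2

16.667


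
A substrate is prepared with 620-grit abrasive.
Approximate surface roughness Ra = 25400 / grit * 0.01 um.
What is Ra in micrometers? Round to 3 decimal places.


Ra = 25400 / 620 * 0.01 = 0.410 um

0.410


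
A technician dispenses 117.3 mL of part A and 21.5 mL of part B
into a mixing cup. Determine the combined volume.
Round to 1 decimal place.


Combined volume = 117.3 + 21.5
= 138.8 mL

138.8


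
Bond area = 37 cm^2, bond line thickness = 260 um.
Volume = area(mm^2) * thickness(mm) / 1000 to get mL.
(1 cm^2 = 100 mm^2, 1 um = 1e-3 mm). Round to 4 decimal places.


area_mm2 = 37 * 100 = 3700
blt_mm = 260 * 1e-3 = 0.26
vol_mm3 = 3700 * 0.26 = 962.0
vol_mL = 962.0 / 1000 = 0.9620 mL

0.9620


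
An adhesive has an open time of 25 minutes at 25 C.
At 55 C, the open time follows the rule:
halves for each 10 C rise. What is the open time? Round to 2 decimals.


Factor = 2^((55-25)/10) = 8.0000
Open time = 25 / 8.0000 = 3.13 min

3.13


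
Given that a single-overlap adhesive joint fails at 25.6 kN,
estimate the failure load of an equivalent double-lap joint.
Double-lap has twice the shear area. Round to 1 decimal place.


Double-lap factor = 2
Expected load = 25.6 * 2 = 51.2 kN

51.2


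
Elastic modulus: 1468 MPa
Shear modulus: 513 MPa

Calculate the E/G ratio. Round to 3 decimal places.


E / G = 1468 / 513 = 2.862

2.862


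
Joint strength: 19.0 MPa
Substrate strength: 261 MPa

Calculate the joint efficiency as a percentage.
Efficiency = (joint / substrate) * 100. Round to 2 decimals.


Efficiency = (19.0 / 261) * 100 = 7.28%

7.28


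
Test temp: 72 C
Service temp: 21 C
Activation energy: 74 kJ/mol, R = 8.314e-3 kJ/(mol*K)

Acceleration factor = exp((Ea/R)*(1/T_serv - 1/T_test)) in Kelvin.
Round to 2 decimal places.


AF = exp((74/0.008314)*(1/294.15 - 1/345.15))
= 87.45

87.45


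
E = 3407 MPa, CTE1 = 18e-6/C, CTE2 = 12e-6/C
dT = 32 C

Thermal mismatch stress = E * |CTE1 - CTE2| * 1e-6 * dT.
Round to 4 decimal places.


= 3407 * 6e-6 * 32
= 0.6541 MPa

0.6541


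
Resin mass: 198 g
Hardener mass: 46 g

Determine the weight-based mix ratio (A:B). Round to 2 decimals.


Ratio = 198 / 46 = 4.30

4.30


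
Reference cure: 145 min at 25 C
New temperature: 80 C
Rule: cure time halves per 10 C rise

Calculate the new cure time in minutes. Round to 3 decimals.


factor = 2^((80-25)/10) = 45.2548
t_new = 145 / 45.2548 = 3.204 min

3.204


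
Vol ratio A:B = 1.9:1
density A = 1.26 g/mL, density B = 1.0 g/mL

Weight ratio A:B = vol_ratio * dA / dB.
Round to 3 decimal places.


Weight ratio = 1.9 * 1.26 / 1.0
= 2.394

2.394


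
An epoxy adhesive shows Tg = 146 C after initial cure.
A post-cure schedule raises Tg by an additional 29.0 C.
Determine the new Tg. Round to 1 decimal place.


New Tg = 146 + 29.0
= 175.0 C

175.0


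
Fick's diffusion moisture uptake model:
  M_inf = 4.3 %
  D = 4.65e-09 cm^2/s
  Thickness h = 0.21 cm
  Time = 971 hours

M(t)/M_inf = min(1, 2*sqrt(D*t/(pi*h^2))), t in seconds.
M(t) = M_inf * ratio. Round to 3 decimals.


t_sec = 971 * 3600 = 3495600
ratio = 2*sqrt(4.65e-09*3495600/(pi*0.21^2))
= min(1, 0.685051)
= 0.685051
M(t) = 4.3 * 0.685051 = 2.946 %

2.946


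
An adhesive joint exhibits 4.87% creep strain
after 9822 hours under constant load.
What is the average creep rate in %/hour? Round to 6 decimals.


Creep rate = strain / time
= 4.87 / 9822
= 0.000496 %/h

0.000496


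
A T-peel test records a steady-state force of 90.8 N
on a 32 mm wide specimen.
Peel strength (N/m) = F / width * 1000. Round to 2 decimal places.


Peel strength = 90.8 / 32 * 1000
= 2837.50 N/m

2837.50


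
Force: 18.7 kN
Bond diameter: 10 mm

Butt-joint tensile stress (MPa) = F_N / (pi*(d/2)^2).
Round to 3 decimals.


F_N = 18.7 * 1000 = 18700.0 N
A = pi*(5.0)^2 = 78.5398 mm^2
stress = 18700.0 / 78.5398 = 238.096 MPa

238.096


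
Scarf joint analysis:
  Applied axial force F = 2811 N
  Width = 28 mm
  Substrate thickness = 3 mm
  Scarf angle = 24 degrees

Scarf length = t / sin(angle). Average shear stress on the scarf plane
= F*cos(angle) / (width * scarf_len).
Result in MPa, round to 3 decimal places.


Scarf length = 3 / sin(24 deg) = 7.3758 mm
cos(24 deg) = 0.913545
Shear = 2811 * 0.913545 / (28 * 7.3758)
= 12.434 MPa

12.434


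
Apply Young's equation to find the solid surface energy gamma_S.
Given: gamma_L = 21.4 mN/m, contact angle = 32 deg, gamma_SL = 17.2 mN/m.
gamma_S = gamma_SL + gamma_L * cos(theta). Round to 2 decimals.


theta_rad = 32 * pi/180 = 0.558505
gamma_S = 17.2 + 21.4 * cos(0.558505)
= 35.35 mN/m

35.35


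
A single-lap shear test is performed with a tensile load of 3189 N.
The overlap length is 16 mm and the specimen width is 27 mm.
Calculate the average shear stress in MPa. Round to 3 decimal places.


Shear stress = F / (overlap * width)
= 3189 / (16 * 27)
= 3189 / 432
= 7.382 MPa

7.382


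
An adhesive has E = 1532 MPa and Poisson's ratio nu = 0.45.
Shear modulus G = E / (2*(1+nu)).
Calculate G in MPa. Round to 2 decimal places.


G = 1532 / (2*(1+0.45))
= 1532 / 2.90
= 528.28 MPa

528.28


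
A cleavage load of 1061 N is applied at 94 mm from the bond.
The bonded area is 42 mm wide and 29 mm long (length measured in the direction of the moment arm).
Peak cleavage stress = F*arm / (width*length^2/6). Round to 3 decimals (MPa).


Moment = 1061 * 94 = 99734 N*mm
Section modulus = 42 * 841 / 6 = 35322 / 6 mm^3
Stress = 99734 / (35322 / 6) = 598404 / 35322
= 16.941 MPa

16.941


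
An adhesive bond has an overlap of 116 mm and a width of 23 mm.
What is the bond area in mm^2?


Bond area = overlap * width
= 116 * 23
= 2668 mm^2

2668


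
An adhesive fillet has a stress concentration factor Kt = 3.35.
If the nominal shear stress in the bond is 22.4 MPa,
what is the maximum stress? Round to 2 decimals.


Max stress = 22.4 * 3.35 = 75.04 MPa

75.04


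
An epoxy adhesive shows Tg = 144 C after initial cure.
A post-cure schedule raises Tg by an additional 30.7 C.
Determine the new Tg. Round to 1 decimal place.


New Tg = 144 + 30.7
= 174.7 C

174.7


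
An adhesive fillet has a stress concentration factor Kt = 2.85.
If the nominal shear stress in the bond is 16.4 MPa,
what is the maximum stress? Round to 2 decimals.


Max stress = 16.4 * 2.85 = 46.74 MPa

46.74


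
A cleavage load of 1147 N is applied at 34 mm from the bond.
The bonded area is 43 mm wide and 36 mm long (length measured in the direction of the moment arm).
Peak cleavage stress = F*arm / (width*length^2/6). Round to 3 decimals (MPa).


Moment = 1147 * 34 = 38998 N*mm
Section modulus = 43 * 1296 / 6 = 55728 / 6 mm^3
Stress = 38998 / (55728 / 6) = 233988 / 55728
= 4.199 MPa

4.199


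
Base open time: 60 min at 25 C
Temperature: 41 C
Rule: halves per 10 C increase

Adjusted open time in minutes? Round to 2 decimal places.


Acceleration = 2^((41-25)/10) = 3.0314
Open time = 60 / 3.0314 = 19.79 min

19.79


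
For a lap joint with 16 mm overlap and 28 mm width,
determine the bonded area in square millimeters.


Area = 16 * 28 = 448 mm^2

448


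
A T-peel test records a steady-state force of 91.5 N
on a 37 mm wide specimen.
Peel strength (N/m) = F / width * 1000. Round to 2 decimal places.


Peel strength = 91.5 / 37 * 1000
= 2472.97 N/m

2472.97


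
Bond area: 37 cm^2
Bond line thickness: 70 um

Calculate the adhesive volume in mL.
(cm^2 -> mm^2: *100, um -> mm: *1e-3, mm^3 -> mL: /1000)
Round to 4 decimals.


V = 37*100 * 70*1e-3 / 1000
= 0.2590 mL

0.2590


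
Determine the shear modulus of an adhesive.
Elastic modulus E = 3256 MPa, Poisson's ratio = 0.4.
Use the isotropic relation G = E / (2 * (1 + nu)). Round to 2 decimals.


G = 3256 / (2*(1+0.4)) = 3256 / 2.80
= 1162.86 MPa

1162.86


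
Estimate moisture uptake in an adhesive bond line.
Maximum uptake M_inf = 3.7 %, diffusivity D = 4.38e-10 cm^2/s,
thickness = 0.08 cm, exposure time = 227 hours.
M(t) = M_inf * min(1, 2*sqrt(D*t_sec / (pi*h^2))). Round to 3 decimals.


Convert time: 227 h = 817200 s
ratio = min(1, 2*sqrt(4.38e-10*817200/(pi*0.08^2)))
= 0.266849
M(t) = 3.7 * 0.266849 = 0.987%

0.987


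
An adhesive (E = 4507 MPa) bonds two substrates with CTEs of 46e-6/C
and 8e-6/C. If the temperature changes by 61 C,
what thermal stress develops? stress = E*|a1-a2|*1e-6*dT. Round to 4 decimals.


Stress = 4507 * |46 - 8| * 1e-6 * 61
= 10.4472 MPa

10.4472


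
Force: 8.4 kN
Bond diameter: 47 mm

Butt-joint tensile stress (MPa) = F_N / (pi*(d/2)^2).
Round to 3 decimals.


F_N = 8.4 * 1000 = 8400.0 N
A = pi*(23.5)^2 = 1734.9445 mm^2
stress = 8400.0 / 1734.9445 = 4.842 MPa

4.842


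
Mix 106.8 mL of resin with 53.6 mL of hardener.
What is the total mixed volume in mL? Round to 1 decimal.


Total = 106.8 + 53.6 = 160.4 mL

160.4


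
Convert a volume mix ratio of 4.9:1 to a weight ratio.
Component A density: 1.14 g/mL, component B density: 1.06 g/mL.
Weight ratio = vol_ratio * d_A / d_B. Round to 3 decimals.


= 4.9 * 1.14 / 1.06 = 5.270

5.270


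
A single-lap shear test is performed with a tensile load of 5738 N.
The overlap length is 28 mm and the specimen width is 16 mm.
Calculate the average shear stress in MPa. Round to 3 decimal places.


Shear stress = F / (overlap * width)
= 5738 / (28 * 16)
= 5738 / 448
= 12.808 MPa

12.808


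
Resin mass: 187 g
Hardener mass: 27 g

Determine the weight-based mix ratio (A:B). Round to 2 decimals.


Ratio = 187 / 27 = 6.93

6.93


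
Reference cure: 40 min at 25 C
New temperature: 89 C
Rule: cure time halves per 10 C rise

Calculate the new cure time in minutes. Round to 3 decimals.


factor = 2^((89-25)/10) = 84.4485
t_new = 40 / 84.4485 = 0.474 min

0.474


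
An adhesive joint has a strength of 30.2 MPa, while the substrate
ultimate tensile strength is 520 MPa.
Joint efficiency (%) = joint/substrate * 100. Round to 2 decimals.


Efficiency = 30.2 / 520 * 100
= 5.81%

5.81


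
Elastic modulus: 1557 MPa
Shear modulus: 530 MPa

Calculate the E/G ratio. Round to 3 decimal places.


E / G = 1557 / 530 = 2.938

2.938


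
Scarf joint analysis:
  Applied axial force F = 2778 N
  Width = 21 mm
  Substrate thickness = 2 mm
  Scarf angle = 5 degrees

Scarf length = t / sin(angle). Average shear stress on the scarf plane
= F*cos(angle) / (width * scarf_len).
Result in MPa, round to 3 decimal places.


Scarf length = 2 / sin(5 deg) = 22.9474 mm
cos(5 deg) = 0.996195
Shear = 2778 * 0.996195 / (21 * 22.9474)
= 5.743 MPa

5.743


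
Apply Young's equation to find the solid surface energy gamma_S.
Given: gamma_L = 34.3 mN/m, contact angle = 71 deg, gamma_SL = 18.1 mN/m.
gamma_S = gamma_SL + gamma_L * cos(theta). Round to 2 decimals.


theta_rad = 71 * pi/180 = 1.239184
gamma_S = 18.1 + 34.3 * cos(1.239184)
= 29.27 mN/m

29.27


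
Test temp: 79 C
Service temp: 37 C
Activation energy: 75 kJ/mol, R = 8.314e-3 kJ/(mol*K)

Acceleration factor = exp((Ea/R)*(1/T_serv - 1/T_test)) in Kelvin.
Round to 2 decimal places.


AF = exp((75/0.008314)*(1/310.15 - 1/352.15))
= 32.10

32.10


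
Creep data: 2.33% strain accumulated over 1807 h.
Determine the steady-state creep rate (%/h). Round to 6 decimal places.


Rate = 2.33 / 1807 = 0.001289 %/h

0.001289


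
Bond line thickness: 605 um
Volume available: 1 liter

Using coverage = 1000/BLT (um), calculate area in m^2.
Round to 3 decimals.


1 L = 1e6 mm^3, thickness = 605 um = 0.605 mm
Area = 1e6 / 0.605 mm^2 = (1e6 / 0.605) / 1e6 m^2 = 1000 / 605 m^2
= 1.653 m^2

1.653


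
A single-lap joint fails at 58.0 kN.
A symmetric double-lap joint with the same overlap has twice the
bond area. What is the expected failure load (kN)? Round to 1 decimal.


Double-lap load = 2 * 58.0 = 116.0 kN

116.0


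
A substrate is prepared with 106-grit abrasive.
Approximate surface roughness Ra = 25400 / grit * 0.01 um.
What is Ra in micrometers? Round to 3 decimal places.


Ra = 25400 / 106 * 0.01 = 2.396 um

2.396


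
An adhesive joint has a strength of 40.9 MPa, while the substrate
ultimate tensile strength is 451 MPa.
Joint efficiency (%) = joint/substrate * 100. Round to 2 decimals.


Efficiency = 40.9 / 451 * 100
= 9.07%

9.07


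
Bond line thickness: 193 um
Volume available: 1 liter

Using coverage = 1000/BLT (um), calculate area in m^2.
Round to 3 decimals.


1 L = 1e6 mm^3, thickness = 193 um = 0.193 mm
Area = 1e6 / 0.193 mm^2 = (1e6 / 0.193) / 1e6 m^2 = 1000 / 193 m^2
= 5.181 m^2

5.181


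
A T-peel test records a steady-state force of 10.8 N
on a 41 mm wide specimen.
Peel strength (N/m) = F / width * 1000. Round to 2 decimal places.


Peel strength = 10.8 / 41 * 1000
= 263.41 N/m

263.41


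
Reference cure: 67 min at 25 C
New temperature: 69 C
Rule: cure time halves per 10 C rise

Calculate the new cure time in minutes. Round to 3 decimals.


factor = 2^((69-25)/10) = 21.1121
t_new = 67 / 21.1121 = 3.174 min

3.174


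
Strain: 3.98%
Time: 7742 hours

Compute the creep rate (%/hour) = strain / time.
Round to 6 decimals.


Creep rate = 3.98 / 7742
= 0.000514 %/h

0.000514


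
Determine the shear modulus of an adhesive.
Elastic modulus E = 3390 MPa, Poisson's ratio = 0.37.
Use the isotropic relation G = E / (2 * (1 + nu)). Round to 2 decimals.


G = 3390 / (2*(1+0.37)) = 3390 / 2.74
= 1237.23 MPa

1237.23


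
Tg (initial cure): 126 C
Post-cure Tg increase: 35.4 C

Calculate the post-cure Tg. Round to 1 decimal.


Post-cure Tg = 126 + 35.4 = 161.4 C

161.4


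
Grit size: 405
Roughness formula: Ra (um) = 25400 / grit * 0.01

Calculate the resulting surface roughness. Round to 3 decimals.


Ra = 25400 / 405 * 0.01
= 0.627 um

0.627


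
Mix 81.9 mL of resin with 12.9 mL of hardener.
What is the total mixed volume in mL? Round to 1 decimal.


Total = 81.9 + 12.9 = 94.8 mL

94.8


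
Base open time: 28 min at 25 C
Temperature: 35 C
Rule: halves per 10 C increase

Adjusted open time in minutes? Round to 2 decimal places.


Acceleration = 2^((35-25)/10) = 2.0000
Open time = 28 / 2.0000 = 14.00 min

14.00


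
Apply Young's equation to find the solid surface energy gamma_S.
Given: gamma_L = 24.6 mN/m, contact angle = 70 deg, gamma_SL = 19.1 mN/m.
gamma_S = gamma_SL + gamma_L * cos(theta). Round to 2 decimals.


theta_rad = 70 * pi/180 = 1.221730
gamma_S = 19.1 + 24.6 * cos(1.221730)
= 27.51 mN/m

27.51


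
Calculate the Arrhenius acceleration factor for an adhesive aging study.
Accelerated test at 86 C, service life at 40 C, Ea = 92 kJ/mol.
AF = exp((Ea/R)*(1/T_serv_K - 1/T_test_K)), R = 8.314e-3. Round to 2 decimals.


T_test = 359.15 K, T_serv = 313.15 K
Ea/R = 92 / 0.008314 = 11065.67
AF = exp(11065.67 * (1/313.15 - 1/359.15))
= 92.38

92.38


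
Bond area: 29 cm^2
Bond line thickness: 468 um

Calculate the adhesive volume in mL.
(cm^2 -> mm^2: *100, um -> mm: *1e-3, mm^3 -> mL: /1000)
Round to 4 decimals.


V = 29*100 * 468*1e-3 / 1000
= 1.3572 mL

1.3572


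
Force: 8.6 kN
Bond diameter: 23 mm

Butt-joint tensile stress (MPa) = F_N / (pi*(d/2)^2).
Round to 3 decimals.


F_N = 8.6 * 1000 = 8600.0 N
A = pi*(11.5)^2 = 415.4756 mm^2
stress = 8600.0 / 415.4756 = 20.699 MPa

20.699


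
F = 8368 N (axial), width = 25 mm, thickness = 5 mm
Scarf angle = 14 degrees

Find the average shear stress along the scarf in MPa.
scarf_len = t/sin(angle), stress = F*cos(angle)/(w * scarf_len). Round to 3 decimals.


scarf_len = 5/sin(14 deg) = 20.6678
cos(14 deg) = 0.970296
stress = 8368*0.970296/(25*20.6678) = 15.714 MPa

15.714


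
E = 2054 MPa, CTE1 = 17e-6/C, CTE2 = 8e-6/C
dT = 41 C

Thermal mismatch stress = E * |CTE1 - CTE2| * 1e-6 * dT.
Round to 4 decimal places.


= 2054 * 9e-6 * 41
= 0.7579 MPa

0.7579


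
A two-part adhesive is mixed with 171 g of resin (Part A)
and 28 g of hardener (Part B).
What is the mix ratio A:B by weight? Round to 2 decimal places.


Mix ratio = mass_A / mass_B
= 171 / 28
= 6.11

6.11


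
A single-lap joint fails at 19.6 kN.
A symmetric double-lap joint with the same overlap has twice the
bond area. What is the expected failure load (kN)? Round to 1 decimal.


Double-lap load = 2 * 19.6 = 39.2 kN

39.2


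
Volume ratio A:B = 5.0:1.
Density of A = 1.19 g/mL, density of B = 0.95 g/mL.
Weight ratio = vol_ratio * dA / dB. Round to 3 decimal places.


Wt ratio = 5.0 * 1.19 / 0.95
= 6.263

6.263


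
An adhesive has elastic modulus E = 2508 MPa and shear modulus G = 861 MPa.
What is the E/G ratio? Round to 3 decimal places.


E/G = 2508 / 861 = 2.913

2.913


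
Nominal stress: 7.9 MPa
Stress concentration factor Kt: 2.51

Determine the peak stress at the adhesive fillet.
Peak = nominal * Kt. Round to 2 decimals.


Peak stress = 7.9 * 2.51
= 19.83 MPa

19.83


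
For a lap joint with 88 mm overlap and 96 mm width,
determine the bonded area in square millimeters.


Area = 88 * 96 = 8448 mm^2

8448


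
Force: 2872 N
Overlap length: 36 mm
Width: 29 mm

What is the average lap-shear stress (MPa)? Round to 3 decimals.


Average shear stress = F / (overlap * width)
= 2872 / (36 * 29)
= 2.751 MPa

2.751


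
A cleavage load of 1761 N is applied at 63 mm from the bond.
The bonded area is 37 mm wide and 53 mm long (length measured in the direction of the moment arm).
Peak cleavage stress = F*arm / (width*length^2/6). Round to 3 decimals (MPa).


Moment = 1761 * 63 = 110943 N*mm
Section modulus = 37 * 2809 / 6 = 103933 / 6 mm^3
Stress = 110943 / (103933 / 6) = 665658 / 103933
= 6.405 MPa

6.405


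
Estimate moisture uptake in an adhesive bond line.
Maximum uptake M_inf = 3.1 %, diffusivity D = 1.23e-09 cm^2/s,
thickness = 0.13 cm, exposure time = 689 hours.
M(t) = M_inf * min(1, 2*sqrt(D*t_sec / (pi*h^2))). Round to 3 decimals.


Convert time: 689 h = 2480400 s
ratio = min(1, 2*sqrt(1.23e-09*2480400/(pi*0.13^2)))
= 0.479430
M(t) = 3.1 * 0.479430 = 1.486%

1.486


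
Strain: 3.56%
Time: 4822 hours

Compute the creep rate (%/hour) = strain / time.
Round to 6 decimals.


Creep rate = 3.56 / 4822
= 0.000738 %/h

0.000738


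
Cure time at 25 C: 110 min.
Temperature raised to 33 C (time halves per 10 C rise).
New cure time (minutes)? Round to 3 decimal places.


Acceleration factor = 2^(8/10) = 1.7411
New time = 110 / 1.7411 = 63.178 min

63.178


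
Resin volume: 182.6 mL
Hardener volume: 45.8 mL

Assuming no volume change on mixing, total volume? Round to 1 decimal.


V_total = 182.6 + 45.8 = 228.4 mL

228.4


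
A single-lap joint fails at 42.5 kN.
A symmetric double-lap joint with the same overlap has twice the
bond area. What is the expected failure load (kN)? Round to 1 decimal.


Double-lap load = 2 * 42.5 = 85.0 kN

85.0


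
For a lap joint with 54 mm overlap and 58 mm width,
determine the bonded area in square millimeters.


Area = 54 * 58 = 3132 mm^2

3132


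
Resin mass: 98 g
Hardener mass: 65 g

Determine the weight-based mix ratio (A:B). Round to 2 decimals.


Ratio = 98 / 65 = 1.51

1.51


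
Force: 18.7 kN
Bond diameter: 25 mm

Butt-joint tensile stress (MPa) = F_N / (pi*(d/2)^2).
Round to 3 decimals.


F_N = 18.7 * 1000 = 18700.0 N
A = pi*(12.5)^2 = 490.8739 mm^2
stress = 18700.0 / 490.8739 = 38.095 MPa

38.095


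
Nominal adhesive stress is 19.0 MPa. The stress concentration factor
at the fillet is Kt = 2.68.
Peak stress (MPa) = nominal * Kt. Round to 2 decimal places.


Peak = 19.0 * 2.68 = 50.92 MPa

50.92


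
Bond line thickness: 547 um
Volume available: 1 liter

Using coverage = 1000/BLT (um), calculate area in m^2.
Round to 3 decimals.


1 L = 1e6 mm^3, thickness = 547 um = 0.547 mm
Area = 1e6 / 0.547 mm^2 = (1e6 / 0.547) / 1e6 m^2 = 1000 / 547 m^2
= 1.828 m^2

1.828


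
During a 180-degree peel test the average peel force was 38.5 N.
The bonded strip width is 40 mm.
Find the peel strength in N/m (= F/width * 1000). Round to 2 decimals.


Peel strength = F/width * 1000
= 38.5 / 40 * 1000
= 962.50 N/m

962.50


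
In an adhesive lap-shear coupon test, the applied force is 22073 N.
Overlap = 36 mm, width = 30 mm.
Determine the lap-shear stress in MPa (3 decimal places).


stress = F / (overlap * width)
= 22073 / (36 * 30)
= 20.438 MPa

20.438


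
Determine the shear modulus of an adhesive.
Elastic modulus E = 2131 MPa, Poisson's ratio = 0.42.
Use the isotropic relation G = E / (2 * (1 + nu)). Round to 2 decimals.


G = 2131 / (2*(1+0.42)) = 2131 / 2.84
= 750.35 MPa

750.35


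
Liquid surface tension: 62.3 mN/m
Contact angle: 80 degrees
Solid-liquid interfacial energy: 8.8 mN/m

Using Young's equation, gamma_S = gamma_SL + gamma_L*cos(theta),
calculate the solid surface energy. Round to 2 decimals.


gamma_S = 8.8 + 62.3 * cos(80)
= 19.62 mN/m

19.62


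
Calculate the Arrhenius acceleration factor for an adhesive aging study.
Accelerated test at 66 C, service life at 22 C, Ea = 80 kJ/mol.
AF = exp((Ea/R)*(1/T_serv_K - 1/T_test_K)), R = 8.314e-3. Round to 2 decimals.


T_test = 339.15 K, T_serv = 295.15 K
Ea/R = 80 / 0.008314 = 9622.32
AF = exp(9622.32 * (1/295.15 - 1/339.15))
= 68.69

68.69


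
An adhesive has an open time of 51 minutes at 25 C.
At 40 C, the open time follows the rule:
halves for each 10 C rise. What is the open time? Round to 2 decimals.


Factor = 2^((40-25)/10) = 2.8284
Open time = 51 / 2.8284 = 18.03 min

18.03


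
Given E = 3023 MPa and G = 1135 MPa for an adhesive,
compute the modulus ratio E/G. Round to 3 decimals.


E/G ratio = 3023 / 1135 = 2.663

2.663


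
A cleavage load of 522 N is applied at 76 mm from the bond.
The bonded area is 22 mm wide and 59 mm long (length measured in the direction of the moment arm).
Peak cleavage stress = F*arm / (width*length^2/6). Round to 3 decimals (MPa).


Moment = 522 * 76 = 39672 N*mm
Section modulus = 22 * 3481 / 6 = 76582 / 6 mm^3
Stress = 39672 / (76582 / 6) = 238032 / 76582
= 3.108 MPa

3.108


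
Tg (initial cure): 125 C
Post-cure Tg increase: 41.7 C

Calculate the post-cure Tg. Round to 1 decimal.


Post-cure Tg = 125 + 41.7 = 166.7 C

166.7


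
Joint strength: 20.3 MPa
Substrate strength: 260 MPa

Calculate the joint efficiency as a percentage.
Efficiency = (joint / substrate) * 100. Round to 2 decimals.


Efficiency = (20.3 / 260) * 100 = 7.81%

7.81


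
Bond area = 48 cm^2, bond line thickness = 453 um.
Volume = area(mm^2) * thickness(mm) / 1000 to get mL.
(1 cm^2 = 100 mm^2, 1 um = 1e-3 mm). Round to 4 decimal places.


area_mm2 = 48 * 100 = 4800
blt_mm = 453 * 1e-3 = 0.453
vol_mm3 = 4800 * 0.453 = 2174.4
vol_mL = 2174.4 / 1000 = 2.1744 mL

2.1744


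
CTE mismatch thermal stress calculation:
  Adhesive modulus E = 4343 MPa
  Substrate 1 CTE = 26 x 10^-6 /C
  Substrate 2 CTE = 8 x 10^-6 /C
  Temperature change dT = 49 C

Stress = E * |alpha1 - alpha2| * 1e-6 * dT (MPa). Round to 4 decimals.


delta_alpha = |26 - 8| = 18 x 10^-6/C
Stress = 4343 * 18e-6 * 49
= 3.8305 MPa

3.8305


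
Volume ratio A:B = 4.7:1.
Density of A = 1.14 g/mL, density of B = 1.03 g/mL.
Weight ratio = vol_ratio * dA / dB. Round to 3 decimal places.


Wt ratio = 4.7 * 1.14 / 1.03
= 5.202

5.202


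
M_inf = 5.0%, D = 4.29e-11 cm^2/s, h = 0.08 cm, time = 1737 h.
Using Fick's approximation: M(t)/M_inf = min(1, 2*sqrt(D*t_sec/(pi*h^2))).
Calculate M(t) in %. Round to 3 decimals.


t = 6253200 s
ratio = min(1, 2*sqrt(4.29e-11*6253200/(pi*0.0064)))
= 0.231017
M(t) = 5.0 * 0.231017 = 1.155%

1.155


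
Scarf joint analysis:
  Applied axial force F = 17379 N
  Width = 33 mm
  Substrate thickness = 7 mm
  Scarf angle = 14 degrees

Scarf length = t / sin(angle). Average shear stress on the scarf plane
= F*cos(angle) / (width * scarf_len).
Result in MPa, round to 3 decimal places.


Scarf length = 7 / sin(14 deg) = 28.9350 mm
cos(14 deg) = 0.970296
Shear = 17379 * 0.970296 / (33 * 28.9350)
= 17.660 MPa

17.660


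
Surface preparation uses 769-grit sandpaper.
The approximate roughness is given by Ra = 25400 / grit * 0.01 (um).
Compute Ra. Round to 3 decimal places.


Ra = 25400 / 769 * 0.01
= 254 / 769
= 0.330 um

0.330


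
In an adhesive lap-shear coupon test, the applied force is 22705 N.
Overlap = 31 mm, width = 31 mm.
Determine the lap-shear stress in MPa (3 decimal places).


stress = F / (overlap * width)
= 22705 / (31 * 31)
= 23.626 MPa

23.626


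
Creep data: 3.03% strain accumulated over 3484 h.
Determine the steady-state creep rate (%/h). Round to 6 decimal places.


Rate = 3.03 / 3484 = 0.000870 %/h

0.000870


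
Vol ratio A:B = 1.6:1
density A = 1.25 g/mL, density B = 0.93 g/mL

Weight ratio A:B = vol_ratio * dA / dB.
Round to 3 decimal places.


Weight ratio = 1.6 * 1.25 / 0.93
= 2.151

2.151


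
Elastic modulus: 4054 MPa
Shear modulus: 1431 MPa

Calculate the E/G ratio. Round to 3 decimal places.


E / G = 4054 / 1431 = 2.833

2.833


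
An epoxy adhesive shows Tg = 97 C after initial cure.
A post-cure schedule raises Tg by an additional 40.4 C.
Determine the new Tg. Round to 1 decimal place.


New Tg = 97 + 40.4
= 137.4 C

137.4


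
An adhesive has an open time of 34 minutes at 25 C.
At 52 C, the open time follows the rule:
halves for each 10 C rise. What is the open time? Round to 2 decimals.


Factor = 2^((52-25)/10) = 6.4980
Open time = 34 / 6.4980 = 5.23 min

5.23


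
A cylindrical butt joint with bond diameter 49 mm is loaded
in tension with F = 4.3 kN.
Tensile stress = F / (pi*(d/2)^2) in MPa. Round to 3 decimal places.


Area = pi * (49/2)^2 = 1885.7410 mm^2
Stress = 4.3*1000 / 1885.7410
= 2.280 MPa

2.280


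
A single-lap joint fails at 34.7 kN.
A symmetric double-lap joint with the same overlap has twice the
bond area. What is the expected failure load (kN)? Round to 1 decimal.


Double-lap load = 2 * 34.7 = 69.4 kN

69.4


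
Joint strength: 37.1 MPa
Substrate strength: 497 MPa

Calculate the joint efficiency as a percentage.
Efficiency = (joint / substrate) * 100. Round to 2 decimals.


Efficiency = (37.1 / 497) * 100 = 7.46%

7.46


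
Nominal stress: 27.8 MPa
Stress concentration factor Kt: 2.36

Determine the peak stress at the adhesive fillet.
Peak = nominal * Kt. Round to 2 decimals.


Peak stress = 27.8 * 2.36
= 65.61 MPa

65.61


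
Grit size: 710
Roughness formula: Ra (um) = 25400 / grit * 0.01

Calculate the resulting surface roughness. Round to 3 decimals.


Ra = 25400 / 710 * 0.01
= 0.358 um

0.358


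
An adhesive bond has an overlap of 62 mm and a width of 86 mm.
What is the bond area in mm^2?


Bond area = overlap * width
= 62 * 86
= 5332 mm^2

5332


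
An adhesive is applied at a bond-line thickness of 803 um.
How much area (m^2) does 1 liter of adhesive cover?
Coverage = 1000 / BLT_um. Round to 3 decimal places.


Coverage = 1000 / 803 = 1.245 m^2

1.245


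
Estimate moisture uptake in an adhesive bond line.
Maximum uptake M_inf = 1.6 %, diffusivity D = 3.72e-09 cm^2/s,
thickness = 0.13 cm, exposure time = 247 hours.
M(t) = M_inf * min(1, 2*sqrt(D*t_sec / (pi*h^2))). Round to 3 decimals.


Convert time: 247 h = 889200 s
ratio = min(1, 2*sqrt(3.72e-09*889200/(pi*0.13^2)))
= 0.499210
M(t) = 1.6 * 0.499210 = 0.799%

0.799


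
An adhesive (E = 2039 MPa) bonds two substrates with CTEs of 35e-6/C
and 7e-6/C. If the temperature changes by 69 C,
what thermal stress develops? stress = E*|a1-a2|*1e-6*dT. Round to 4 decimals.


Stress = 2039 * |35 - 7| * 1e-6 * 69
= 3.9393 MPa

3.9393


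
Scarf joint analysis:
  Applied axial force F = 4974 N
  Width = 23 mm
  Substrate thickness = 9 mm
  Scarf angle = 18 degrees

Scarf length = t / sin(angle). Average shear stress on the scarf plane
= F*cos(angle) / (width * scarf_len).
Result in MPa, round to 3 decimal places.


Scarf length = 9 / sin(18 deg) = 29.1246 mm
cos(18 deg) = 0.951057
Shear = 4974 * 0.951057 / (23 * 29.1246)
= 7.062 MPa

7.062


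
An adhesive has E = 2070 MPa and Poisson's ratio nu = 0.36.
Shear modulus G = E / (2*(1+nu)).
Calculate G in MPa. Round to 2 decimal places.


G = 2070 / (2*(1+0.36))
= 2070 / 2.72
= 761.03 MPa

761.03


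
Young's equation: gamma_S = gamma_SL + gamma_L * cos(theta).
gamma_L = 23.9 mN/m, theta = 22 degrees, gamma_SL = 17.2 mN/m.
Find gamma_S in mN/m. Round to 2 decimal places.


cos(22 deg) = 0.927184
gamma_S = 17.2 + 23.9 * 0.927184
= 39.36 mN/m

39.36


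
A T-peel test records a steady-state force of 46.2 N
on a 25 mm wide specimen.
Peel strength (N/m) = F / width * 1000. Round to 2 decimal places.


Peel strength = 46.2 / 25 * 1000
= 1848.00 N/m

1848.00


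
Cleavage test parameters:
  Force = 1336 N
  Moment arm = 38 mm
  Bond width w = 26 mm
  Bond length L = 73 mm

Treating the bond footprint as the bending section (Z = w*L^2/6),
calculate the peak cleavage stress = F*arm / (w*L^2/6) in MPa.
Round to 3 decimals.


M = 1336 * 38 = 50768 N*mm
Z = 26 * 73^2 / 6 = 138554 / 6 mm^3
sigma = M / Z = 6 * 50768 / 138554 = 304608 / 138554
= 2.198 MPa

2.198


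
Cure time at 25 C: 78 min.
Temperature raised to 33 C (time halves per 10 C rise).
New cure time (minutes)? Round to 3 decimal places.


Acceleration factor = 2^(8/10) = 1.7411
New time = 78 / 1.7411 = 44.799 min

44.799


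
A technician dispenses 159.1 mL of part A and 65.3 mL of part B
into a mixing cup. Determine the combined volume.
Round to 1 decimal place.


Combined volume = 159.1 + 65.3
= 224.4 mL

224.4


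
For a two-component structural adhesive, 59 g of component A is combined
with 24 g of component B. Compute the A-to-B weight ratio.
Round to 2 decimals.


Weight ratio A:B = 59 / 24
= 2.46

2.46


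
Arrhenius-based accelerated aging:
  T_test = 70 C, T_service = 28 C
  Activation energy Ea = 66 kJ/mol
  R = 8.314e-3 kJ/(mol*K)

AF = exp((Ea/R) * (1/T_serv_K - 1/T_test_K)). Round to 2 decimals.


T_test_K = 343.15, T_serv_K = 301.15
AF = exp((66/8.314e-3) * (1/301.15 - 1/343.15))
= 25.19

25.19


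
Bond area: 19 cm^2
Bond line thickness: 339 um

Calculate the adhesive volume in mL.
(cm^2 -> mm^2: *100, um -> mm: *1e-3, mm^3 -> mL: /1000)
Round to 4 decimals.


V = 19*100 * 339*1e-3 / 1000
= 0.6441 mL

0.6441


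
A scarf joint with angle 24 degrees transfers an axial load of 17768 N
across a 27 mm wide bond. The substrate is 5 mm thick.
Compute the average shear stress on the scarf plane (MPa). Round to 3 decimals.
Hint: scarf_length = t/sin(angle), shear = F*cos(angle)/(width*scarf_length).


scarf_length = 5 / sin(24 deg) = 12.2930 mm
cos(24 deg) = 0.913545
shear stress = 17768 * 0.913545 / (27 * 12.2930)
= 48.904 MPa

48.904


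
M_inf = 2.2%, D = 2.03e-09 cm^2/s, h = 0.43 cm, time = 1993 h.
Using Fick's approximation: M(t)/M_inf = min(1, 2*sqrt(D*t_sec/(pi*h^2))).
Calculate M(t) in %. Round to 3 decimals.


t = 7174800 s
ratio = min(1, 2*sqrt(2.03e-09*7174800/(pi*0.1849)))
= 0.316694
M(t) = 2.2 * 0.316694 = 0.697%

0.697


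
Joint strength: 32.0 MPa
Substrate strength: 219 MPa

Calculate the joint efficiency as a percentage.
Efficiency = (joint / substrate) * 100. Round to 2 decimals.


Efficiency = (32.0 / 219) * 100 = 14.61%

14.61


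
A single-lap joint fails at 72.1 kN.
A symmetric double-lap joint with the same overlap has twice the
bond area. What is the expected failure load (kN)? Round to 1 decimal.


Double-lap load = 2 * 72.1 = 144.2 kN

144.2


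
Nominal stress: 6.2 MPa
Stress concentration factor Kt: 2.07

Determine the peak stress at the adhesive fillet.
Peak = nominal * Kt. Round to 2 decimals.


Peak stress = 6.2 * 2.07
= 12.83 MPa

12.83
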